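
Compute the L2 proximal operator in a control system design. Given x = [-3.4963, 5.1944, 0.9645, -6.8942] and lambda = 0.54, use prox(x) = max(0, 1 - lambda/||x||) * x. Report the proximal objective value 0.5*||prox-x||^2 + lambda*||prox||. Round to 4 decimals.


Step 1: Compute ||x||.
||x|| = 9.363
Step 2: Compute scaling factor.
scale = max(0, 1 - 0.54/9.363) = 0.9423
Step 3: prox(x) = [-3.2947, 4.8948, 0.9089, -6.4966]
||prox(x)|| = 8.823
Step 4: Proximal objective.
0.5*||prox-x||^2 = 0.1458
lambda*||prox|| = 4.7644
Total = 4.9102


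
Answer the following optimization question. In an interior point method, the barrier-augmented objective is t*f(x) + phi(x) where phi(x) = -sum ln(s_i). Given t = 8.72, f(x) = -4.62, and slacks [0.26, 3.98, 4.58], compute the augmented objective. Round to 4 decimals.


Step 1: Compute log-barrier.
ln values: [-1.3471, 1.3813, 1.5217]
phi = -(-1.3471 + 1.3813 + 1.5217) = -1.5559
Step 2: Compute augmented objective.
t*f(x) = 8.72*-4.62 = -40.2864
Total = -40.2864 - 1.5559 = -41.8423


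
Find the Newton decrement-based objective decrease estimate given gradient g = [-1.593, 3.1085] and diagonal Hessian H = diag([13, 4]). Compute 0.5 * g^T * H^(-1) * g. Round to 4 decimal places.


Step 1: H is diagonal, so H^(-1) * g = [-0.1225, 0.7771].
Step 2: g^T H^(-1) g = sum_i g_i^2 / H_ii
  = (-1.593)^2/13 + (3.1085)^2/4
  = 0.1952 + 2.4157 = 2.6109
Step 3: Objective decrease = 0.5 * g^T H^(-1) g = 1.3054


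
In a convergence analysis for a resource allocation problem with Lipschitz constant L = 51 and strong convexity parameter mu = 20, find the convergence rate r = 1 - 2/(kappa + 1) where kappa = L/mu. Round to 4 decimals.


Step 1: Compute the condition number.
kappa = L/mu = 51/20 = 2.55
Step 2: Compute the convergence rate.
r = 1 - 2/(kappa + 1) = 1 - 2*mu/(L + mu) = (L - mu)/(L + mu) = 31/71 = 0.4366


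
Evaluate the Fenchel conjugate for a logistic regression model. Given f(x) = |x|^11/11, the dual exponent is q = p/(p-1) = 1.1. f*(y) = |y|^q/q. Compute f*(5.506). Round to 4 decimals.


The conjugate exponent q satisfies 1/p + 1/q = 1.
p = 11, so q = 11/(11 - 1) = 1.1
|y|^q = 5.506^1.1 = 6.5301
f*(5.506) = 6.5301 / 1.1 = 5.9365


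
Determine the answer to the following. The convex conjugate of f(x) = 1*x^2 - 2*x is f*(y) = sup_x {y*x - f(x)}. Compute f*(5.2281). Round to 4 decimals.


f*(y) = sup_x {y*x - a*x^2 - b*x} = sup_x {(y-b)*x - a*x^2}
FOC: (y - b) - 2a*x = 0 => x* = (y - b)/(2a)
x* = (5.2281 + 2)/(2*1) = 3.6141
f*(5.2281) = (y-b)^2/(4a) = (5.2281 + 2)^2/(4*1)
= 52.2454/4 = 13.0614


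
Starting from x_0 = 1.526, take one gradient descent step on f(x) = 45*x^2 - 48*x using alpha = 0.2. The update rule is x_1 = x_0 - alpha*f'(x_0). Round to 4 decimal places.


We compute the gradient at x_0 and apply the update.
f'(x) = 90*x - 48
f'(1.526) = 90*1.526 - 48 = 89.34
x_1 = 1.526 - 0.2*89.34 = -16.342


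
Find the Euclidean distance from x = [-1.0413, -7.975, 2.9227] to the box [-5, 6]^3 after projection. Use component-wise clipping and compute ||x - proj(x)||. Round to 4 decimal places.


Project each component onto [-5, 6].
clip(-1.0413) = -1.0413, clip(-7.975) = -5.0, clip(2.9227) = 2.9227
Projection = [-1.0413, -5.0, 2.9227]
Squared diffs: [0.0, 8.8506, 0.0]
Distance = sqrt(8.8506) = 2.975


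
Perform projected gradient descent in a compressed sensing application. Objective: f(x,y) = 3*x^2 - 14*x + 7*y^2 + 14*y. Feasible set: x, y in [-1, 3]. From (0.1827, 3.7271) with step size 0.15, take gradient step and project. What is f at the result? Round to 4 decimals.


Step 1: Compute gradient at (0.1827, 3.7271).
grad_x = 2*3*0.1827 - 14 = -12.9038
grad_y = 2*7*3.7271 + 14 = 66.1794
Step 2: Gradient step.
x_raw = 0.1827 - 0.15*-12.9038 = 2.1183
y_raw = 3.7271 - 0.15*66.1794 = -6.1998
Step 3: Project onto [-1, 3].
x_proj = clip(2.1183) = 2.1183
y_proj = clip(-6.1998) = -1.0
Step 4: Evaluate f.
f(2.1183, -1.0) = -23.1946


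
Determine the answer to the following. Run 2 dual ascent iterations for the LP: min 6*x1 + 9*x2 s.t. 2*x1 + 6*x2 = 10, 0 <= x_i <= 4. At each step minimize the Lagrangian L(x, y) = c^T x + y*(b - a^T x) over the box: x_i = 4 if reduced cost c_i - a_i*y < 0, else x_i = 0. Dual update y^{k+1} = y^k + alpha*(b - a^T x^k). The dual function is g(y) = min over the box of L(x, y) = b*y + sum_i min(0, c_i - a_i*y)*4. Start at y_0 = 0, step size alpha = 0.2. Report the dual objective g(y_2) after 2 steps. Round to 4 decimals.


Dual ascent for LP: min 6*x1 + 9*x2, 2*x1 + 6*x2 = 10, 0 <= x_i <= 4
Step 1: y^k = 0.0, reduced costs: (6.0, 9.0)
  x^k = (0.0, 0.0), subgradient = b - a^T x = 10.0
  y^{k+1} = 0.0 + 0.2*10.0 = 2.0
Step 2: y^k = 2.0, reduced costs: (2.0, -3.0)
  x^k = (0.0, 4.0), subgradient = b - a^T x = -14.0
  y^{k+1} = 2.0 + 0.2*-14.0 = -0.8
Dual objective at y_2 = -0.8: reduced costs (7.6, 13.8), box minimizer x = (0.0, 0.0)
g(y_2) = b*y + (c1 - a1*y)*x1 + (c2 - a2*y)*x2 = 10*(-0.8) + 7.6*0.0 + 13.8*0.0 = -8.0 + 0.0 + 0.0 = -8.0


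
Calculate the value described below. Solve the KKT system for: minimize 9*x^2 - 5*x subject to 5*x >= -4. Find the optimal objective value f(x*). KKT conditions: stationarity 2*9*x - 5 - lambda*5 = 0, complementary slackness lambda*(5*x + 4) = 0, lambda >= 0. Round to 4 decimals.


Step 1: Try lambda = 0 (constraint inactive).
Stationarity: 2*9*x - 5 = 0
x* = 5/(2*9) = 5/18 = 0.2778 (rounded; the exact value 5/18 is used below)
Check constraint: 5*0.2778 = 1.389 >= -4 -- satisfied.
Step 2: Compute optimal value.
f(x*) = 9*(5/18)^2 - 5*(5/18) = -0.6944


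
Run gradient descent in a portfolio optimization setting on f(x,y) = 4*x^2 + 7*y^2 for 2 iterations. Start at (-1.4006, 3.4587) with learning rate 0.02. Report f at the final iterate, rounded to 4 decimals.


Gradient descent on f(x,y) = 4*x^2 + 7*y^2.
Starting point: (-1.4006, 3.4587), alpha = 0.02
Step 1: grad_x = 2*4*-1.4006 = -11.2048, grad_y = 2*7*3.4587 = 48.4218
  x_1 = -1.4006 - 0.02*-11.2048 = -1.1765
  y_1 = 3.4587 - 0.02*48.4218 = 2.4903
Step 2: grad_x = 2*4*-1.1765 = -9.412, grad_y = 2*7*2.4903 = 34.8637
  x_2 = -1.1765 - 0.02*-9.412 = -0.9883
  y_2 = 2.4903 - 0.02*34.8637 = 1.793
f(-0.9883, 1.793) = 4*(-0.9883)^2 + 7*1.793^2 = 26.4104


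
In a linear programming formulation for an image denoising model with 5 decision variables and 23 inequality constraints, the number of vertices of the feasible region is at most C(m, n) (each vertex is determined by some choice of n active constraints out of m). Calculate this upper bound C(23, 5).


Each vertex corresponds to some choice of n active constraints out of m, so the number of vertices is at most C(m, n) = m! / (n!(m-n)!).
m = 23, n = 5
Numerator: 23 * 22 * 21 * 20 * 19
Denominator: 5! = 120
C(23, 5) = 33649


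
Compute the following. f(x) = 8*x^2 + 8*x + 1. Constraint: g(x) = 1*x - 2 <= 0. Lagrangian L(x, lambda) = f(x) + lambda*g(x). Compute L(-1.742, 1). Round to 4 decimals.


Step 1: Evaluate f(x).
f(-1.742) = 8*(-1.742)^2 + 8*(-1.742) + 1 = 11.3405
Step 2: Evaluate g(x).
g(-1.742) = 1*-1.742 - 2 = -3.742
Step 3: Compute Lagrangian.
L = 11.3405 + 1*-3.742 = 7.5985


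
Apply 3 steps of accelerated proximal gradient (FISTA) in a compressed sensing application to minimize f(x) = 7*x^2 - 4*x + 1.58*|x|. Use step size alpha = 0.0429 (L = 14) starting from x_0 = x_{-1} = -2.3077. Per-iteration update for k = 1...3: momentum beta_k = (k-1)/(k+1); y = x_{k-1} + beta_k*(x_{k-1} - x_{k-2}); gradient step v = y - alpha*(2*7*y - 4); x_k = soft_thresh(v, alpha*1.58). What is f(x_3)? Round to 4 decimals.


FISTA on f(x) = 7*x^2 - 4*x + 1.58*|x|
L = 14, alpha = 0.0429
Iteration 1: beta = 0.0, y = -2.3077 + 0.0*(-2.3077 + 2.3077) = -2.3077
  grad(y) = -36.3078, v = y - alpha*grad = -0.7501
  prox(v) = soft_thresh(-0.7501, 0.0678) = -0.6823
Iteration 2: beta = 0.3333, y = -0.6823 + 0.3333*(-0.6823 + 2.3077) = -0.1405
  grad(y) = -5.9672, v = y - alpha*grad = 0.1155
  prox(v) = soft_thresh(0.1155, 0.0678) = 0.0477
Iteration 3: beta = 0.5, y = 0.0477 + 0.5*(0.0477 + 0.6823) = 0.4127
  grad(y) = 1.7778, v = y - alpha*grad = 0.3364
  prox(v) = soft_thresh(0.3364, 0.0678) = 0.2687
f(x_3) = 7*0.2687^2 - 4*0.2687 + 1.58*|0.2687| = -0.1449


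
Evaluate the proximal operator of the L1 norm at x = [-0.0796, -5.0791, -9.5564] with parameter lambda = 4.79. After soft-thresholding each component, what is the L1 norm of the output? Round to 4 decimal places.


Soft-thresholding with lambda = 4.79:
prox(-0.0796) = sign(-0.0796)*max(|-0.0796| - 4.79, 0) = 0.0
prox(-5.0791) = sign(-5.0791)*max(|-5.0791| - 4.79, 0) = -0.2891
prox(-9.5564) = sign(-9.5564)*max(|-9.5564| - 4.79, 0) = -4.7664
prox(x) = [0.0, -0.2891, -4.7664]
||prox(x)||_1 = 0.0 + 0.2891 + 4.7664 = 5.0555


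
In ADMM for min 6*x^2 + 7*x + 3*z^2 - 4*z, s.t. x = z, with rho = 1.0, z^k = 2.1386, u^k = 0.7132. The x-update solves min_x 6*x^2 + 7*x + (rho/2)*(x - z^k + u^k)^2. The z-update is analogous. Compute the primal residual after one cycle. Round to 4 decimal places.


ADMM iteration with rho = 1.0, z^k = 2.1386, u^k = 0.7132
Step 1: x-update.
Minimize 6*x^2 + 7*x + (1.0/2)*(x - 2.1386 + 0.7132)^2
FOC: (2*6 + 1.0)*x = -7 + 1.0*(2.1386 - 0.7132)
x^{k+1} = -0.4288
Step 2: z-update.
Minimize 3*z^2 - 4*z + (1.0/2)*(-0.4288 - z + 0.7132)^2
FOC: (2*3 + 1.0)*z = 4 + 1.0*(-0.4288 + 0.7132)
z^{k+1} = 0.6121
Step 3: u-update.
u^{k+1} = 0.7132 - 0.4288 - 0.6121 = -0.3277
Step 4: Primal residual = |-0.4288 - 0.6121| = 1.0409


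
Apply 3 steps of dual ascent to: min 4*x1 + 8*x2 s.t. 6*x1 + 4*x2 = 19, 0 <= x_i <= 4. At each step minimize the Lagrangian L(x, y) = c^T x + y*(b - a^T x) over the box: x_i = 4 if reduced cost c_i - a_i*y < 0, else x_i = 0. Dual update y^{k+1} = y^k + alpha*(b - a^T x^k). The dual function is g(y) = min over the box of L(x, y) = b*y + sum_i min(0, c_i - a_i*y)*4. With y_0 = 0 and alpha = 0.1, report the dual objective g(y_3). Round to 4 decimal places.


Dual ascent for LP: min 4*x1 + 8*x2, 6*x1 + 4*x2 = 19, 0 <= x_i <= 4
Step 1: y^k = 0.0, reduced costs: (4.0, 8.0)
  x^k = (0.0, 0.0), subgradient = b - a^T x = 19.0
  y^{k+1} = 0.0 + 0.1*19.0 = 1.9
Step 2: y^k = 1.9, reduced costs: (-7.4, 0.4)
  x^k = (4.0, 0.0), subgradient = b - a^T x = -5.0
  y^{k+1} = 1.9 + 0.1*-5.0 = 1.4
Step 3: y^k = 1.4, reduced costs: (-4.4, 2.4)
  x^k = (4.0, 0.0), subgradient = b - a^T x = -5.0
  y^{k+1} = 1.4 + 0.1*-5.0 = 0.9
Dual objective at y_3 = 0.9: reduced costs (-1.4, 4.4), box minimizer x = (4.0, 0.0)
g(y_3) = b*y + (c1 - a1*y)*x1 + (c2 - a2*y)*x2 = 19*0.9 + (-1.4)*4.0 + 4.4*0.0 = 17.1 - 5.6 + 0.0 = 11.5


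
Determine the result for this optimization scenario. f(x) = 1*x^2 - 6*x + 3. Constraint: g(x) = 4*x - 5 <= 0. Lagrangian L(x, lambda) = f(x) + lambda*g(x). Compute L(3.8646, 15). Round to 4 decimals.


Step 1: Evaluate f(x).
f(3.8646) = 1*3.8646^2 - 6*3.8646 + 3 = -5.2525
Step 2: Evaluate g(x).
g(3.8646) = 4*3.8646 - 5 = 10.4584
Step 3: Compute Lagrangian.
L = -5.2525 + 15*10.4584 = 151.6235


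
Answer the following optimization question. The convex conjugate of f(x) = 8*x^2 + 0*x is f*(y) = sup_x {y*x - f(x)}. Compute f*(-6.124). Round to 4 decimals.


f*(y) = sup_x {y*x - a*x^2 - b*x} = sup_x {(y-b)*x - a*x^2}
FOC: (y - b) - 2a*x = 0 => x* = (y - b)/(2a)
x* = (-6.124 - 0)/(2*8) = -0.3828
f*(-6.124) = (y-b)^2/(4a) = (-6.124 - 0)^2/(4*8)
= 37.5034/32 = 1.172


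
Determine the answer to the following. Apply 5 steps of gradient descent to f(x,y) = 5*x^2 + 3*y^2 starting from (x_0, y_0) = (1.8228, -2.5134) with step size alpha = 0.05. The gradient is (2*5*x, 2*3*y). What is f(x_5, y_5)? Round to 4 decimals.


Gradient descent on f(x,y) = 5*x^2 + 3*y^2.
Starting point: (1.8228, -2.5134), alpha = 0.05
Step 1: grad_x = 2*5*1.8228 = 18.228, grad_y = 2*3*-2.5134 = -15.0804
  x_1 = 1.8228 - 0.05*18.228 = 0.9114
  y_1 = -2.5134 - 0.05*-15.0804 = -1.7594
Step 2: grad_x = 2*5*0.9114 = 9.114, grad_y = 2*3*-1.7594 = -10.5563
  x_2 = 0.9114 - 0.05*9.114 = 0.4557
  y_2 = -1.7594 - 0.05*-10.5563 = -1.2316
Step 3: grad_x = 2*5*0.4557 = 4.557, grad_y = 2*3*-1.2316 = -7.3894
  x_3 = 0.4557 - 0.05*4.557 = 0.2279
  y_3 = -1.2316 - 0.05*-7.3894 = -0.8621
Step 4: grad_x = 2*5*0.2279 = 2.2785, grad_y = 2*3*-0.8621 = -5.1726
  x_4 = 0.2279 - 0.05*2.2785 = 0.1139
  y_4 = -0.8621 - 0.05*-5.1726 = -0.6035
Step 5: grad_x = 2*5*0.1139 = 1.1393, grad_y = 2*3*-0.6035 = -3.6208
  x_5 = 0.1139 - 0.05*1.1393 = 0.057
  y_5 = -0.6035 - 0.05*-3.6208 = -0.4224
f(0.057, -0.4224) = 5*0.057^2 + 3*(-0.4224)^2 = 0.5516


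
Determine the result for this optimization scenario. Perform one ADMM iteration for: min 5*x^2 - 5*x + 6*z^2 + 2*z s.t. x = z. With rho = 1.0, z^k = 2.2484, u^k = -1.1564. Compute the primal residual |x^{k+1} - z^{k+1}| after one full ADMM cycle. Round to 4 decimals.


ADMM iteration with rho = 1.0, z^k = 2.2484, u^k = -1.1564
Step 1: x-update.
Minimize 5*x^2 - 5*x + (1.0/2)*(x - 2.2484 - 1.1564)^2
FOC: (2*5 + 1.0)*x = 5 + 1.0*(2.2484 + 1.1564)
x^{k+1} = 0.7641
Step 2: z-update.
Minimize 6*z^2 + 2*z + (1.0/2)*(0.7641 - z - 1.1564)^2
FOC: (2*6 + 1.0)*z = -2 + 1.0*(0.7641 - 1.1564)
z^{k+1} = -0.184
Step 3: u-update.
u^{k+1} = -1.1564 + 0.7641 + 0.184 = -0.2083
Step 4: Primal residual = |0.7641 + 0.184| = 0.9481


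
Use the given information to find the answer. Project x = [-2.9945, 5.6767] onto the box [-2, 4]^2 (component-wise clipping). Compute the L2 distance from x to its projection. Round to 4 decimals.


Project each component onto [-2, 4].
clip(-2.9945) = -2.0, clip(5.6767) = 4.0
Projection = [-2.0, 4.0]
Squared diffs: [0.989, 2.8113]
Distance = sqrt(3.8003) = 1.9494


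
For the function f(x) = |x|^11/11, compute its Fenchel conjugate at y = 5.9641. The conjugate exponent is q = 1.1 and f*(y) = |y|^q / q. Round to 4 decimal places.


The conjugate exponent q satisfies 1/p + 1/q = 1.
p = 11, so q = 11/(11 - 1) = 1.1
|y|^q = 5.9641^1.1 = 7.1302
f*(5.9641) = 7.1302 / 1.1 = 6.482


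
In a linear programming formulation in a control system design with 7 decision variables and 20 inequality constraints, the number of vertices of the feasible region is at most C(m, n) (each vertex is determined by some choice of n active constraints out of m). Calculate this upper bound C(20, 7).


Each vertex corresponds to some choice of n active constraints out of m, so the number of vertices is at most C(m, n) = m! / (n!(m-n)!).
m = 20, n = 7
Numerator: 20 * 19 * 18 * 17 * 16 * 15 * 14
Denominator: 7! = 5040
C(20, 7) = 77520


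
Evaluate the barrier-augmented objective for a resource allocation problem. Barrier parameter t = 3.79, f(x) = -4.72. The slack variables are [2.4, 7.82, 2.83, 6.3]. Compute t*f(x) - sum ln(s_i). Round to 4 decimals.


Step 1: Compute log-barrier.
ln values: [0.8755, 2.0567, 1.0403, 1.8405]
phi = -(0.8755 + 2.0567 + 1.0403 + 1.8405) = -5.813
Step 2: Compute augmented objective.
t*f(x) = 3.79*-4.72 = -17.8888
Total = -17.8888 - 5.813 = -23.7018


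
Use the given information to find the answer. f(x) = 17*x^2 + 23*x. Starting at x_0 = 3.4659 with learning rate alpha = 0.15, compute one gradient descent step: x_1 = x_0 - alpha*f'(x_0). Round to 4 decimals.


We compute the gradient at x_0 and apply the update.
f'(x) = 34*x + 23
f'(3.4659) = 34*3.4659 + 23 = 140.8406
x_1 = 3.4659 - 0.15*140.8406 = -17.6602


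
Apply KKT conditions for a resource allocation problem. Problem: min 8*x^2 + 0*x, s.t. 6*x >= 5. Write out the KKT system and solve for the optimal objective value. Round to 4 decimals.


Step 1: Try lambda = 0 (constraint inactive).
x_unc = 0/(2*8) = 0.0
Check: 6*0.0 = 0.0 < 5 -- violated!
Step 2: Constraint must be active: 6*x = 5
x* = 5/6 = 0.8333 (rounded; the exact value 5/6 is used below)
lambda = (2*8*(5/6) + 0)/6 = 2.2222
Step 3: Compute optimal value.
f(x*) = 8*(5/6)^2 + 0*(5/6) = 5.5556


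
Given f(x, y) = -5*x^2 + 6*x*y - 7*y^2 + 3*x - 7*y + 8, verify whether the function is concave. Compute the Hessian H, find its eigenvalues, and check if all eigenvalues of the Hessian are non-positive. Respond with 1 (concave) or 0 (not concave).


The Hessian of f(x,y) = -5*x^2 + 6*x*y - 7*y^2 + 3*x - 7*y + 8 is:
H = [[-10, 6], [6, -14]]
Trace = -10 - 14 = -24
Determinant = -10*-14 - (6)^2 = 104
Discriminant = (-24)^2 - 4*104 = 160.0
Eigenvalues: lambda_1 = -18.3246, lambda_2 = -5.6754
The function is concave.

1


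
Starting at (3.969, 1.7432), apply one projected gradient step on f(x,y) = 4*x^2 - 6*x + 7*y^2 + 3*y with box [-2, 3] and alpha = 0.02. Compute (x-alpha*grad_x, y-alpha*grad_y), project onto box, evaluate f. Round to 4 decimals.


Step 1: Compute gradient at (3.969, 1.7432).
grad_x = 2*4*3.969 - 6 = 25.752
grad_y = 2*7*1.7432 + 3 = 27.4048
Step 2: Gradient step.
x_raw = 3.969 - 0.02*25.752 = 3.454
y_raw = 1.7432 - 0.02*27.4048 = 1.1951
Step 3: Project onto [-2, 3].
x_proj = clip(3.454) = 3.0
y_proj = clip(1.1951) = 1.1951
Step 4: Evaluate f.
f(3.0, 1.1951) = 31.5832


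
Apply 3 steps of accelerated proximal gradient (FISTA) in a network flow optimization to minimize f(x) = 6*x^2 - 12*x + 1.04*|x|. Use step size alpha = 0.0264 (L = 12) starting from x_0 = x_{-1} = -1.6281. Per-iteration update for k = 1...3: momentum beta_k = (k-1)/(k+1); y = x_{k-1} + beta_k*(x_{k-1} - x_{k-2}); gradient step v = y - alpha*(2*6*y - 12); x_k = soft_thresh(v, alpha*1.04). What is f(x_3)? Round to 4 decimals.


FISTA on f(x) = 6*x^2 - 12*x + 1.04*|x|
L = 12, alpha = 0.0264
Iteration 1: beta = 0.0, y = -1.6281 + 0.0*(-1.6281 + 1.6281) = -1.6281
  grad(y) = -31.5372, v = y - alpha*grad = -0.7955
  prox(v) = soft_thresh(-0.7955, 0.0275) = -0.7681
Iteration 2: beta = 0.3333, y = -0.7681 + 0.3333*(-0.7681 + 1.6281) = -0.4814
  grad(y) = -17.7766, v = y - alpha*grad = -0.0121
  prox(v) = soft_thresh(-0.0121, 0.0275) = 0.0
Iteration 3: beta = 0.5, y = 0.0 + 0.5*(0.0 + 0.7681) = 0.384
  grad(y) = -7.3916, v = y - alpha*grad = 0.5792
  prox(v) = soft_thresh(0.5792, 0.0275) = 0.5517
f(x_3) = 6*0.5517^2 - 12*0.5517 + 1.04*|0.5517| = -4.2205


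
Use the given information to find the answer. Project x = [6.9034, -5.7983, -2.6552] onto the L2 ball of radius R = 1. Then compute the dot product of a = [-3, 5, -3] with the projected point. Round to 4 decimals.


Step 1: Compute ||x|| (intermediates to 6 decimals).
||x|| = sqrt(6.9034^2 + (-5.7983)^2 + (-2.6552)^2) = 9.398261
Step 2: Project.
Since ||x|| > R, scale = R/||x|| = 1/9.398261 = 0.106403, proj(x) = scale * x
proj(x) = [0.734542, -0.616957, -0.282521]
Step 3: Dot product.
a^T * proj(x) = -3*0.734542 + 5*(-0.616957) - 3*(-0.282521) = -4.4408


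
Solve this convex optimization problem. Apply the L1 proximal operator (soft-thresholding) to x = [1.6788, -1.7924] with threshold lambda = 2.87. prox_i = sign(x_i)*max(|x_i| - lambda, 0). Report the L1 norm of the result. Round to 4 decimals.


Soft-thresholding with lambda = 2.87:
prox(1.6788) = sign(1.6788)*max(|1.6788| - 2.87, 0) = 0.0
prox(-1.7924) = sign(-1.7924)*max(|-1.7924| - 2.87, 0) = 0.0
prox(x) = [0.0, 0.0]
||prox(x)||_1 = 0.0 + 0.0 = 0.0


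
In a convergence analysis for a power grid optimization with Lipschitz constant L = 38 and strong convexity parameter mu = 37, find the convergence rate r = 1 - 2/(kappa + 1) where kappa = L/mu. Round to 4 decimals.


Step 1: Compute the condition number.
kappa = L/mu = 38/37 = 1.027
Step 2: Compute the convergence rate.
r = 1 - 2/(kappa + 1) = 1 - 2*mu/(L + mu) = (L - mu)/(L + mu) = 1/75 = 0.0133


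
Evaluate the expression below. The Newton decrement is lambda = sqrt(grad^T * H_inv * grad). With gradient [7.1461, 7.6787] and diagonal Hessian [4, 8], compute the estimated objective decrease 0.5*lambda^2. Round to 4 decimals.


Step 1: H is diagonal, so H^(-1) * g = [1.7865, 0.9598].
Step 2: g^T H^(-1) g = sum_i g_i^2 / H_ii
  = (7.1461)^2/4 + (7.6787)^2/8
  = 12.7667 + 7.3703 = 20.137
Step 3: Objective decrease = 0.5 * g^T H^(-1) g = 10.0685


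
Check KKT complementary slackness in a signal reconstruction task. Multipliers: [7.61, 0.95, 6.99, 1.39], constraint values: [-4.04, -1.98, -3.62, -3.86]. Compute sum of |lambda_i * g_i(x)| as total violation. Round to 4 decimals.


KKT complementary slackness check:
lambda_1 * g_1 = 7.61 * -4.04 = -30.7444
lambda_2 * g_2 = 0.95 * -1.98 = -1.881
lambda_3 * g_3 = 6.99 * -3.62 = -25.3038
lambda_4 * g_4 = 1.39 * -3.86 = -5.3654
Total violation = 30.7444 + 1.881 + 25.3038 + 5.3654 = 63.2946


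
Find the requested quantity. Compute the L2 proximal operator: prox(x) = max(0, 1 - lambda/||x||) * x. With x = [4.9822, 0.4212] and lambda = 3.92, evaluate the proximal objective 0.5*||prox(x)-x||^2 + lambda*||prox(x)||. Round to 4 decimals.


Step 1: Compute ||x||.
||x|| = 5.0
Step 2: Compute scaling factor.
scale = max(0, 1 - 3.92/5.0) = 0.216
Step 3: prox(x) = [1.0761, 0.091]
||prox(x)|| = 1.08
Step 4: Proximal objective.
0.5*||prox-x||^2 = 7.6832
lambda*||prox|| = 4.2336
Total = 11.9167


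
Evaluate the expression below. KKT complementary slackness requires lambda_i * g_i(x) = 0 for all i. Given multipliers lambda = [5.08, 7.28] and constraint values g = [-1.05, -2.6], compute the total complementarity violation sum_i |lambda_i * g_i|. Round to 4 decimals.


KKT complementary slackness check:
lambda_1 * g_1 = 5.08 * -1.05 = -5.334
lambda_2 * g_2 = 7.28 * -2.6 = -18.928
Total violation = 5.334 + 18.928 = 24.262


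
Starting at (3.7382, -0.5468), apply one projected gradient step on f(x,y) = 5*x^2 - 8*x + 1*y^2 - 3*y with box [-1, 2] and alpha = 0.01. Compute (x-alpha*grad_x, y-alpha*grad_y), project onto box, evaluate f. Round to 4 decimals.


Step 1: Compute gradient at (3.7382, -0.5468).
grad_x = 2*5*3.7382 - 8 = 29.382
grad_y = 2*1*-0.5468 - 3 = -4.0936
Step 2: Gradient step.
x_raw = 3.7382 - 0.01*29.382 = 3.4444
y_raw = -0.5468 - 0.01*-4.0936 = -0.5059
Step 3: Project onto [-1, 2].
x_proj = clip(3.4444) = 2.0
y_proj = clip(-0.5059) = -0.5059
Step 4: Evaluate f.
f(2.0, -0.5059) = 5.7735


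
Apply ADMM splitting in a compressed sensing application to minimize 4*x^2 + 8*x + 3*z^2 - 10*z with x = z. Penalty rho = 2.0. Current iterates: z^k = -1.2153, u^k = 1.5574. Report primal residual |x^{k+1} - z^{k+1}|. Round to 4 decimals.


ADMM iteration with rho = 2.0, z^k = -1.2153, u^k = 1.5574
Step 1: x-update.
Minimize 4*x^2 + 8*x + (2.0/2)*(x + 1.2153 + 1.5574)^2
FOC: (2*4 + 2.0)*x = -8 + 2.0*(-1.2153 - 1.5574)
x^{k+1} = -1.3545
Step 2: z-update.
Minimize 3*z^2 - 10*z + (2.0/2)*(-1.3545 - z + 1.5574)^2
FOC: (2*3 + 2.0)*z = 10 + 2.0*(-1.3545 + 1.5574)
z^{k+1} = 1.3007
Step 3: u-update.
u^{k+1} = 1.5574 - 1.3545 - 1.3007 = -1.0979
Step 4: Primal residual = |-1.3545 - 1.3007| = 2.6553


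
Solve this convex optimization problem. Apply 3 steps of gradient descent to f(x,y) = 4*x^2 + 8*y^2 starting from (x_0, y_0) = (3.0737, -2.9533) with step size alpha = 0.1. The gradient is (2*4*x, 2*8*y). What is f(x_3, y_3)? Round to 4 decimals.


Gradient descent on f(x,y) = 4*x^2 + 8*y^2.
Starting point: (3.0737, -2.9533), alpha = 0.1
Step 1: grad_x = 2*4*3.0737 = 24.5896, grad_y = 2*8*-2.9533 = -47.2528
  x_1 = 3.0737 - 0.1*24.5896 = 0.6147
  y_1 = -2.9533 - 0.1*-47.2528 = 1.772
Step 2: grad_x = 2*4*0.6147 = 4.9179, grad_y = 2*8*1.772 = 28.3517
  x_2 = 0.6147 - 0.1*4.9179 = 0.1229
  y_2 = 1.772 - 0.1*28.3517 = -1.0632
Step 3: grad_x = 2*4*0.1229 = 0.9836, grad_y = 2*8*-1.0632 = -17.011
  x_3 = 0.1229 - 0.1*0.9836 = 0.0246
  y_3 = -1.0632 - 0.1*-17.011 = 0.6379
f(0.0246, 0.6379) = 4*0.0246^2 + 8*0.6379^2 = 3.2579


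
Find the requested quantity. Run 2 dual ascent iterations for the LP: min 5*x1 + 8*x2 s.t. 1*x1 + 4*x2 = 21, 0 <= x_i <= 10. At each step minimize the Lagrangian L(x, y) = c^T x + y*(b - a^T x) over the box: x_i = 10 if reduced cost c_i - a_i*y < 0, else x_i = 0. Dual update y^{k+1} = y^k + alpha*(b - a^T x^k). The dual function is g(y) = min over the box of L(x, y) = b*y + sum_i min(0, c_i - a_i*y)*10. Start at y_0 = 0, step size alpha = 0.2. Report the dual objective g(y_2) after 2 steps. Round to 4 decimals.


Dual ascent for LP: min 5*x1 + 8*x2, 1*x1 + 4*x2 = 21, 0 <= x_i <= 10
Step 1: y^k = 0.0, reduced costs: (5.0, 8.0)
  x^k = (0.0, 0.0), subgradient = b - a^T x = 21.0
  y^{k+1} = 0.0 + 0.2*21.0 = 4.2
Step 2: y^k = 4.2, reduced costs: (0.8, -8.8)
  x^k = (0.0, 10.0), subgradient = b - a^T x = -19.0
  y^{k+1} = 4.2 + 0.2*-19.0 = 0.4
Dual objective at y_2 = 0.4: reduced costs (4.6, 6.4), box minimizer x = (0.0, 0.0)
g(y_2) = b*y + (c1 - a1*y)*x1 + (c2 - a2*y)*x2 = 21*0.4 + 4.6*0.0 + 6.4*0.0 = 8.4 + 0.0 + 0.0 = 8.4


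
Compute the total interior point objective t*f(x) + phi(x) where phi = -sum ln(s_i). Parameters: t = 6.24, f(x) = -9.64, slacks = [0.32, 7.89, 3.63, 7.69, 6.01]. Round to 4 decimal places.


Step 1: Compute log-barrier.
ln values: [-1.1394, 2.0656, 1.2892, 2.0399, 1.7934]
phi = -(-1.1394 + 2.0656 + 1.2892 + 2.0399 + 1.7934) = -6.0487
Step 2: Compute augmented objective.
t*f(x) = 6.24*-9.64 = -60.1536
Total = -60.1536 - 6.0487 = -66.2023


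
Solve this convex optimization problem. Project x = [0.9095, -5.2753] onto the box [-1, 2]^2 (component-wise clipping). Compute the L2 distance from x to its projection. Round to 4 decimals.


Project each component onto [-1, 2].
clip(0.9095) = 0.9095, clip(-5.2753) = -1.0
Projection = [0.9095, -1.0]
Squared diffs: [0.0, 18.2782]
Distance = sqrt(18.2782) = 4.2753


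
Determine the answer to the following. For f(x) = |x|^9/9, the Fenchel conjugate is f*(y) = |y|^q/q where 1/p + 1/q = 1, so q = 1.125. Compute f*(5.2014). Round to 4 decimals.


The conjugate exponent q satisfies 1/p + 1/q = 1.
p = 9, so q = 9/(9 - 1) = 1.125
|y|^q = 5.2014^1.125 = 6.392
f*(5.2014) = 6.392 / 1.125 = 5.6818


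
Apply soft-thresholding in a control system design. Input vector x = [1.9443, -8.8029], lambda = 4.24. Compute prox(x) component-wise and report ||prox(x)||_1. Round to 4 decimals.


Soft-thresholding with lambda = 4.24:
prox(1.9443) = sign(1.9443)*max(|1.9443| - 4.24, 0) = 0.0
prox(-8.8029) = sign(-8.8029)*max(|-8.8029| - 4.24, 0) = -4.5629
prox(x) = [0.0, -4.5629]
||prox(x)||_1 = 0.0 + 4.5629 = 4.5629


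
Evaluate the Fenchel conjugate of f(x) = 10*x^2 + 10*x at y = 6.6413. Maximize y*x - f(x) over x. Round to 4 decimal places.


f*(y) = sup_x {y*x - a*x^2 - b*x} = sup_x {(y-b)*x - a*x^2}
FOC: (y - b) - 2a*x = 0 => x* = (y - b)/(2a)
x* = (6.6413 - 10)/(2*10) = -0.1679
f*(6.6413) = (y-b)^2/(4a) = (6.6413 - 10)^2/(4*10)
= 11.2809/40 = 0.282


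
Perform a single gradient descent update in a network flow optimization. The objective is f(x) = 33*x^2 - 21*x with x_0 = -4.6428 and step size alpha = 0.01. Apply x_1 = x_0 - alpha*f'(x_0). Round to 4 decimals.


We compute the gradient at x_0 and apply the update.
f'(x) = 66*x - 21
f'(-4.6428) = 66*-4.6428 - 21 = -327.4248
x_1 = -4.6428 - 0.01*-327.4248 = -1.3686


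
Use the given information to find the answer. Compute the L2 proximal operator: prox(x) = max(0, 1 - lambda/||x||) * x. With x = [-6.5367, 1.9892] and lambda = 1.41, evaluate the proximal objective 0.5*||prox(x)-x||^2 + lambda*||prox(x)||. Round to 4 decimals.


Step 1: Compute ||x||.
||x|| = 6.8327
Step 2: Compute scaling factor.
scale = max(0, 1 - 1.41/6.8327) = 0.7936
Step 3: prox(x) = [-5.1878, 1.5787]
||prox(x)|| = 5.4227
Step 4: Proximal objective.
0.5*||prox-x||^2 = 0.9941
lambda*||prox|| = 7.646
Total = 8.64


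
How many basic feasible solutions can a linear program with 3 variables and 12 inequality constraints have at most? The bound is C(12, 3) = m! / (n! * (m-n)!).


Each vertex corresponds to some choice of n active constraints out of m, so the number of vertices is at most C(m, n) = m! / (n!(m-n)!).
m = 12, n = 3
Numerator: 12 * 11 * 10
Denominator: 3! = 6
C(12, 3) = 220


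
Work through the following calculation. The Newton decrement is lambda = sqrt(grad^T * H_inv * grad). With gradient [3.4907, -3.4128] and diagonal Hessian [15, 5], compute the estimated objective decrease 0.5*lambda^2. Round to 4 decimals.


Step 1: H is diagonal, so H^(-1) * g = [0.2327, -0.6826].
Step 2: g^T H^(-1) g = sum_i g_i^2 / H_ii
  = (3.4907)^2/15 + (-3.4128)^2/5
  = 0.8123 + 2.3294 = 3.1418
Step 3: Objective decrease = 0.5 * g^T H^(-1) g = 1.5709


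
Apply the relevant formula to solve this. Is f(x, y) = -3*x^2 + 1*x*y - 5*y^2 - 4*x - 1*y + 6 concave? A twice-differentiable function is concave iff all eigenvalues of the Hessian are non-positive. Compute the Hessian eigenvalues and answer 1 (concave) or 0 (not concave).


The Hessian of f(x,y) = -3*x^2 + 1*x*y - 5*y^2 - 4*x - 1*y + 6 is:
H = [[-6, 1], [1, -10]]
Trace = -6 - 10 = -16
Determinant = -6*-10 - (1)^2 = 59
Discriminant = (-16)^2 - 4*59 = 20.0
Eigenvalues: lambda_1 = -10.2361, lambda_2 = -5.7639
The function is concave.

1


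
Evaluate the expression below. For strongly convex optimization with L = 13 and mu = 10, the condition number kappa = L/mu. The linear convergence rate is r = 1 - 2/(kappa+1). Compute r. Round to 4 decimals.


Step 1: Compute the condition number.
kappa = L/mu = 13/10 = 1.3
Step 2: Compute the convergence rate.
r = 1 - 2/(kappa + 1) = 1 - 2*mu/(L + mu) = (L - mu)/(L + mu) = 3/23 = 0.1304


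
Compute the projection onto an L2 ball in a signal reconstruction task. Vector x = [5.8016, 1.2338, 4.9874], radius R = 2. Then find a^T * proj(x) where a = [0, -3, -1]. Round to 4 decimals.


Step 1: Compute ||x|| (intermediates to 6 decimals).
||x|| = sqrt(5.8016^2 + 1.2338^2 + 4.9874^2) = 7.749515
Step 2: Project.
Since ||x|| > R, scale = R/||x|| = 2/7.749515 = 0.258081, proj(x) = scale * x
proj(x) = [1.497283, 0.31842, 1.287153]
Step 3: Dot product.
a^T * proj(x) = 0*1.497283 - 3*0.31842 - 1*1.287153 = -2.2424


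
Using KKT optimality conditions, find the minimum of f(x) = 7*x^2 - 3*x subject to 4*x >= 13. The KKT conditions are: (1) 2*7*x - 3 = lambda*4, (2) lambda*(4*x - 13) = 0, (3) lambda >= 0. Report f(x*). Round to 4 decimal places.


Step 1: Try lambda = 0 (constraint inactive).
x_unc = 3/(2*7) = 0.2143
Check: 4*0.2143 = 0.8572 < 13 -- violated!
Step 2: Constraint must be active: 4*x = 13
x* = 13/4 = 3.25
lambda = (2*7*3.25 - 3)/4 = 10.625
Step 3: Compute optimal value.
f(x*) = 7*3.25^2 - 3*3.25 = 64.1875


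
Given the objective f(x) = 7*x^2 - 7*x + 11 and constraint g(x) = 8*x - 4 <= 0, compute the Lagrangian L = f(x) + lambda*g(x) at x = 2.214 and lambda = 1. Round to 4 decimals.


Step 1: Evaluate f(x).
f(2.214) = 7*2.214^2 - 7*2.214 + 11 = 29.8146
Step 2: Evaluate g(x).
g(2.214) = 8*2.214 - 4 = 13.712
Step 3: Compute Lagrangian.
L = 29.8146 + 1*13.712 = 43.5266


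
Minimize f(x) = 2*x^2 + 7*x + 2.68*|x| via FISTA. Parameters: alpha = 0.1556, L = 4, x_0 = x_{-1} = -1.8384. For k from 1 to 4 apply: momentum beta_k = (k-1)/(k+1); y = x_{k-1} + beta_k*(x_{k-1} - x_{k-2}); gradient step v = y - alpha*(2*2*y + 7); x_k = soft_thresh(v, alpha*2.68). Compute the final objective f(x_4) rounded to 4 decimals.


FISTA on f(x) = 2*x^2 + 7*x + 2.68*|x|
L = 4, alpha = 0.1556
Iteration 1: beta = 0.0, y = -1.8384 + 0.0*(-1.8384 + 1.8384) = -1.8384
  grad(y) = -0.3536, v = y - alpha*grad = -1.7834
  prox(v) = soft_thresh(-1.7834, 0.417) = -1.3664
Iteration 2: beta = 0.3333, y = -1.3664 + 0.3333*(-1.3664 + 1.8384) = -1.209
  grad(y) = 2.1639, v = y - alpha*grad = -1.5457
  prox(v) = soft_thresh(-1.5457, 0.417) = -1.1287
Iteration 3: beta = 0.5, y = -1.1287 + 0.5*(-1.1287 + 1.3664) = -1.0099
  grad(y) = 2.9604, v = y - alpha*grad = -1.4705
  prox(v) = soft_thresh(-1.4705, 0.417) = -1.0535
Iteration 4: beta = 0.6, y = -1.0535 + 0.6*(-1.0535 + 1.1287) = -1.0084
  grad(y) = 2.9663, v = y - alpha*grad = -1.47
  prox(v) = soft_thresh(-1.47, 0.417) = -1.053
f(x_4) = 2*(-1.053)^2 + 7*(-1.053) + 2.68*|-1.053| = -2.3313


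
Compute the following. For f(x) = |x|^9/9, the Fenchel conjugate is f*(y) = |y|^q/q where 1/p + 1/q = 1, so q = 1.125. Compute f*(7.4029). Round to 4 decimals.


The conjugate exponent q satisfies 1/p + 1/q = 1.
p = 9, so q = 9/(9 - 1) = 1.125
|y|^q = 7.4029^1.125 = 9.5077
f*(7.4029) = 9.5077 / 1.125 = 8.4513


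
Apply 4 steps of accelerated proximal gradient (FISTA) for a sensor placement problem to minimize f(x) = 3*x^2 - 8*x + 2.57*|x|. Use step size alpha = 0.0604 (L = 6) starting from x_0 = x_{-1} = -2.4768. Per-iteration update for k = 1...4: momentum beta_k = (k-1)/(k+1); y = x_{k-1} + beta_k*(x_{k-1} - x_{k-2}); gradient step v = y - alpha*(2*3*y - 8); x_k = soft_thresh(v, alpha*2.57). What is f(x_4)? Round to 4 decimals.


FISTA on f(x) = 3*x^2 - 8*x + 2.57*|x|
L = 6, alpha = 0.0604
Iteration 1: beta = 0.0, y = -2.4768 + 0.0*(-2.4768 + 2.4768) = -2.4768
  grad(y) = -22.8608, v = y - alpha*grad = -1.096
  prox(v) = soft_thresh(-1.096, 0.1552) = -0.9408
Iteration 2: beta = 0.3333, y = -0.9408 + 0.3333*(-0.9408 + 2.4768) = -0.4288
  grad(y) = -10.5726, v = y - alpha*grad = 0.2098
  prox(v) = soft_thresh(0.2098, 0.1552) = 0.0546
Iteration 3: beta = 0.5, y = 0.0546 + 0.5*(0.0546 + 0.9408) = 0.5523
  grad(y) = -4.6864, v = y - alpha*grad = 0.8353
  prox(v) = soft_thresh(0.8353, 0.1552) = 0.6801
Iteration 4: beta = 0.6, y = 0.6801 + 0.6*(0.6801 - 0.0546) = 1.0554
  grad(y) = -1.6676, v = y - alpha*grad = 1.1561
  prox(v) = soft_thresh(1.1561, 0.1552) = 1.0009
f(x_4) = 3*1.0009^2 - 8*1.0009 + 2.57*|1.0009| = -2.4295


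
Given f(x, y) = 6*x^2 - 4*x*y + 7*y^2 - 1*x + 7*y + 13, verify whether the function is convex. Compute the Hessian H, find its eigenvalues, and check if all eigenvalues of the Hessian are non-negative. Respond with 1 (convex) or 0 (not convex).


The Hessian of f(x,y) = 6*x^2 - 4*x*y + 7*y^2 - 1*x + 7*y + 13 is:
H = [[12, -4], [-4, 14]]
Trace = 12 + 14 = 26
Determinant = 12*14 - (-4)^2 = 152
Discriminant = (26)^2 - 4*152 = 68.0
Eigenvalues: lambda_1 = 8.8769, lambda_2 = 17.1231
The function is convex.

1


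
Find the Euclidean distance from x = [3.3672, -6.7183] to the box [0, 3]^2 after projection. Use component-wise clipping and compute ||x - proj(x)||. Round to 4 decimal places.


Project each component onto [0, 3].
clip(3.3672) = 3.0, clip(-6.7183) = 0.0
Projection = [3.0, 0.0]
Squared diffs: [0.1348, 45.1356]
Distance = sqrt(45.2704) = 6.7283


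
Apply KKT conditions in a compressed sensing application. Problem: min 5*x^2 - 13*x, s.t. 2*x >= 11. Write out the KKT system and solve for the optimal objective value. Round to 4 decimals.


Step 1: Try lambda = 0 (constraint inactive).
x_unc = 13/(2*5) = 1.3
Check: 2*1.3 = 2.6 < 11 -- violated!
Step 2: Constraint must be active: 2*x = 11
x* = 11/2 = 5.5
lambda = (2*5*5.5 - 13)/2 = 21.0
Step 3: Compute optimal value.
f(x*) = 5*5.5^2 - 13*5.5 = 79.75


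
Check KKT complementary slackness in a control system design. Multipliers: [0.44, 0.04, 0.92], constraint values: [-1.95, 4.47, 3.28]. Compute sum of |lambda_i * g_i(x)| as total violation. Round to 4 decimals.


KKT complementary slackness check:
lambda_1 * g_1 = 0.44 * -1.95 = -0.858
lambda_2 * g_2 = 0.04 * 4.47 = 0.1788
lambda_3 * g_3 = 0.92 * 3.28 = 3.0176
Total violation = 0.858 + 0.1788 + 3.0176 = 4.0544


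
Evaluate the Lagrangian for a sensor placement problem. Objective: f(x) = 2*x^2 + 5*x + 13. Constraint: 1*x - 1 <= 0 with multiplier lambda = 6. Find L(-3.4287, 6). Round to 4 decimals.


Step 1: Evaluate f(x).
f(-3.4287) = 2*(-3.4287)^2 + 5*(-3.4287) + 13 = 19.3685
Step 2: Evaluate g(x).
g(-3.4287) = 1*-3.4287 - 1 = -4.4287
Step 3: Compute Lagrangian.
L = 19.3685 + 6*-4.4287 = -7.2037


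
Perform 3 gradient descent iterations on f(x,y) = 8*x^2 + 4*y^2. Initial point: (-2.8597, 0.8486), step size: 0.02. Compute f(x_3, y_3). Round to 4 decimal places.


Gradient descent on f(x,y) = 8*x^2 + 4*y^2.
Starting point: (-2.8597, 0.8486), alpha = 0.02
Step 1: grad_x = 2*8*-2.8597 = -45.7552, grad_y = 2*4*0.8486 = 6.7888
  x_1 = -2.8597 - 0.02*-45.7552 = -1.9446
  y_1 = 0.8486 - 0.02*6.7888 = 0.7128
Step 2: grad_x = 2*8*-1.9446 = -31.1135, grad_y = 2*4*0.7128 = 5.7026
  x_2 = -1.9446 - 0.02*-31.1135 = -1.3223
  y_2 = 0.7128 - 0.02*5.7026 = 0.5988
Step 3: grad_x = 2*8*-1.3223 = -21.1572, grad_y = 2*4*0.5988 = 4.7902
  x_3 = -1.3223 - 0.02*-21.1572 = -0.8992
  y_3 = 0.5988 - 0.02*4.7902 = 0.503
f(-0.8992, 0.503) = 8*(-0.8992)^2 + 4*0.503^2 = 7.4801


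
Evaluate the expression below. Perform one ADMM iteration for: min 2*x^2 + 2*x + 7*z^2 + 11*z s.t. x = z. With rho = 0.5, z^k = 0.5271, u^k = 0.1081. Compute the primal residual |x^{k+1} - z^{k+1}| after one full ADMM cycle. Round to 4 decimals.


ADMM iteration with rho = 0.5, z^k = 0.5271, u^k = 0.1081
Step 1: x-update.
Minimize 2*x^2 + 2*x + (0.5/2)*(x - 0.5271 + 0.1081)^2
FOC: (2*2 + 0.5)*x = -2 + 0.5*(0.5271 - 0.1081)
x^{k+1} = -0.3979
Step 2: z-update.
Minimize 7*z^2 + 11*z + (0.5/2)*(-0.3979 - z + 0.1081)^2
FOC: (2*7 + 0.5)*z = -11 + 0.5*(-0.3979 + 0.1081)
z^{k+1} = -0.7686
Step 3: u-update.
u^{k+1} = 0.1081 - 0.3979 + 0.7686 = 0.4788
Step 4: Primal residual = |-0.3979 + 0.7686| = 0.3707


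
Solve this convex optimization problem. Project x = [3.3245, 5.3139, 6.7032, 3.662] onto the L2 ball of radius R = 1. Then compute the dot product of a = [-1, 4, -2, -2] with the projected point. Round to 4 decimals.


Step 1: Compute ||x|| (intermediates to 6 decimals).
||x|| = sqrt(3.3245^2 + 5.3139^2 + 6.7032^2 + 3.662^2) = 9.88094
Step 2: Project.
Since ||x|| > R, scale = R/||x|| = 1/9.88094 = 0.101205, proj(x) = scale * x
proj(x) = [0.336456, 0.537793, 0.678397, 0.370613]
Step 3: Dot product.
a^T * proj(x) = -1*0.336456 + 4*0.537793 - 2*0.678397 - 2*0.370613 = -0.2833


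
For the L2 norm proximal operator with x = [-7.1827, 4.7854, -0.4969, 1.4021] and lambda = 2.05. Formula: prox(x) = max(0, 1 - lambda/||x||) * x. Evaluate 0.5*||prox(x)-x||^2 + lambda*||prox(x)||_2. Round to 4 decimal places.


Step 1: Compute ||x||.
||x|| = 8.7581
Step 2: Compute scaling factor.
scale = max(0, 1 - 2.05/8.7581) = 0.7659
Step 3: prox(x) = [-5.5014, 3.6653, -0.3806, 1.0739]
||prox(x)|| = 6.7081
Step 4: Proximal objective.
0.5*||prox-x||^2 = 2.1013
lambda*||prox|| = 13.7516
Total = 15.8528


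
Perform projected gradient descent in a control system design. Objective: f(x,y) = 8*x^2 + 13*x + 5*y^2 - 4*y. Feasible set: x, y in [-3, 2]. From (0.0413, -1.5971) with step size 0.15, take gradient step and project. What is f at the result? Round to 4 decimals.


Step 1: Compute gradient at (0.0413, -1.5971).
grad_x = 2*8*0.0413 + 13 = 13.6608
grad_y = 2*5*-1.5971 - 4 = -19.971
Step 2: Gradient step.
x_raw = 0.0413 - 0.15*13.6608 = -2.0078
y_raw = -1.5971 - 0.15*-19.971 = 1.3986
Step 3: Project onto [-3, 2].
x_proj = clip(-2.0078) = -2.0078
y_proj = clip(1.3986) = 1.3986
Step 4: Evaluate f.
f(-2.0078, 1.3986) = 10.3346


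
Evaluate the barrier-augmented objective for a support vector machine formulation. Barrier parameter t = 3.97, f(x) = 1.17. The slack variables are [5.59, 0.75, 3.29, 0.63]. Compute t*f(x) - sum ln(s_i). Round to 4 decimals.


Step 1: Compute log-barrier.
ln values: [1.721, -0.2877, 1.1909, -0.462]
phi = -(1.721 - 0.2877 + 1.1909 - 0.462) = -2.1621
Step 2: Compute augmented objective.
t*f(x) = 3.97*1.17 = 4.6449
Total = 4.6449 - 2.1621 = 2.4828


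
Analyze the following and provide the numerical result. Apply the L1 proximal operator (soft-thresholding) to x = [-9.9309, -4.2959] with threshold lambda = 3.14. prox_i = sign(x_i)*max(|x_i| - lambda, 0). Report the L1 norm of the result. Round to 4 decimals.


Soft-thresholding with lambda = 3.14:
prox(-9.9309) = sign(-9.9309)*max(|-9.9309| - 3.14, 0) = -6.7909
prox(-4.2959) = sign(-4.2959)*max(|-4.2959| - 3.14, 0) = -1.1559
prox(x) = [-6.7909, -1.1559]
||prox(x)||_1 = 6.7909 + 1.1559 = 7.9468


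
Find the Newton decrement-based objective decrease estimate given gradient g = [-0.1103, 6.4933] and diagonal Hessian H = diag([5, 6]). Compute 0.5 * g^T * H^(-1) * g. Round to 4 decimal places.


Step 1: H is diagonal, so H^(-1) * g = [-0.0221, 1.0822].
Step 2: g^T H^(-1) g = sum_i g_i^2 / H_ii
  = (-0.1103)^2/5 + (6.4933)^2/6
  = 0.0024 + 7.0272 = 7.0296
Step 3: Objective decrease = 0.5 * g^T H^(-1) g = 3.5148


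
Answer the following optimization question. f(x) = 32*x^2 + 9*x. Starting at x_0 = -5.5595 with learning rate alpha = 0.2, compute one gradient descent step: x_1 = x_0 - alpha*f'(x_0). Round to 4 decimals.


We compute the gradient at x_0 and apply the update.
f'(x) = 64*x + 9
f'(-5.5595) = 64*-5.5595 + 9 = -346.808
x_1 = -5.5595 - 0.2*-346.808 = 63.8021
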